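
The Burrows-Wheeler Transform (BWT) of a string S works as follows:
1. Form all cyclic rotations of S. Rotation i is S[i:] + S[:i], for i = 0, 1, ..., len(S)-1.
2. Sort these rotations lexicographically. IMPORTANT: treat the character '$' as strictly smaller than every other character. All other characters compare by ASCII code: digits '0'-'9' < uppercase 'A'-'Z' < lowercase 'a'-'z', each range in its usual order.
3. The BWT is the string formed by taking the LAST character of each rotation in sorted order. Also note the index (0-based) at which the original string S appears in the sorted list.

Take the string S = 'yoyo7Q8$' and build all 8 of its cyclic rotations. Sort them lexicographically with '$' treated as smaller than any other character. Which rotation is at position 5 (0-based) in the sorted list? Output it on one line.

Answer: oyo7Q8$y

Derivation:
All 8 rotations (rotation i = S[i:]+S[:i]):
  rot[0] = yoyo7Q8$
  rot[1] = oyo7Q8$y
  rot[2] = yo7Q8$yo
  rot[3] = o7Q8$yoy
  rot[4] = 7Q8$yoyo
  rot[5] = Q8$yoyo7
  rot[6] = 8$yoyo7Q
  rot[7] = $yoyo7Q8
Sorted (with $ < everything):
  sorted[0] = $yoyo7Q8
  sorted[1] = 7Q8$yoyo
  sorted[2] = 8$yoyo7Q
  sorted[3] = Q8$yoyo7
  sorted[4] = o7Q8$yoy
  sorted[5] = oyo7Q8$y
  sorted[6] = yo7Q8$yo
  sorted[7] = yoyo7Q8$
sorted[5] = oyo7Q8$y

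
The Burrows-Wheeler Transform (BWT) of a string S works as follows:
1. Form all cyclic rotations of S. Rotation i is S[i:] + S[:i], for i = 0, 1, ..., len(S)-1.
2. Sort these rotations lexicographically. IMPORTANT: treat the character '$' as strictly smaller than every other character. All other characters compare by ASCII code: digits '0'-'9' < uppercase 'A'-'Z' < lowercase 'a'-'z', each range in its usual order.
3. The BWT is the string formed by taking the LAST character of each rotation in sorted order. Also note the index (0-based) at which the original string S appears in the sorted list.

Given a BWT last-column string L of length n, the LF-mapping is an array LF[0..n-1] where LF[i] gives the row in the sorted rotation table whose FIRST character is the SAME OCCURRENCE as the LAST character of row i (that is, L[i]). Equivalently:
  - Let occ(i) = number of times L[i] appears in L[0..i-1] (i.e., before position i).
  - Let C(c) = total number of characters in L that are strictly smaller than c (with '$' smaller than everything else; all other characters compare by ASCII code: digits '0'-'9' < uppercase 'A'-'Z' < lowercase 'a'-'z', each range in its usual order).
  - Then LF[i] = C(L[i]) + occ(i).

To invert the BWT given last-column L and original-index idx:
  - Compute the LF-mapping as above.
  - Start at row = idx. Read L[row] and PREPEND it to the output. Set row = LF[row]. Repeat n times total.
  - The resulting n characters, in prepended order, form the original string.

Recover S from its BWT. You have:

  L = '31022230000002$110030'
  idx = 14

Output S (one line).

Answer: 20021200330100012003$

Derivation:
LF mapping: 18 11 1 14 15 16 19 2 3 4 5 6 7 17 0 12 13 8 9 20 10
Walk LF starting at row 14, prepending L[row]:
  step 1: row=14, L[14]='$', prepend. Next row=LF[14]=0
  step 2: row=0, L[0]='3', prepend. Next row=LF[0]=18
  step 3: row=18, L[18]='0', prepend. Next row=LF[18]=9
  step 4: row=9, L[9]='0', prepend. Next row=LF[9]=4
  step 5: row=4, L[4]='2', prepend. Next row=LF[4]=15
  step 6: row=15, L[15]='1', prepend. Next row=LF[15]=12
  step 7: row=12, L[12]='0', prepend. Next row=LF[12]=7
  step 8: row=7, L[7]='0', prepend. Next row=LF[7]=2
  step 9: row=2, L[2]='0', prepend. Next row=LF[2]=1
  step 10: row=1, L[1]='1', prepend. Next row=LF[1]=11
  step 11: row=11, L[11]='0', prepend. Next row=LF[11]=6
  step 12: row=6, L[6]='3', prepend. Next row=LF[6]=19
  step 13: row=19, L[19]='3', prepend. Next row=LF[19]=20
  step 14: row=20, L[20]='0', prepend. Next row=LF[20]=10
  step 15: row=10, L[10]='0', prepend. Next row=LF[10]=5
  step 16: row=5, L[5]='2', prepend. Next row=LF[5]=16
  step 17: row=16, L[16]='1', prepend. Next row=LF[16]=13
  step 18: row=13, L[13]='2', prepend. Next row=LF[13]=17
  step 19: row=17, L[17]='0', prepend. Next row=LF[17]=8
  step 20: row=8, L[8]='0', prepend. Next row=LF[8]=3
  step 21: row=3, L[3]='2', prepend. Next row=LF[3]=14
Reversed output: 20021200330100012003$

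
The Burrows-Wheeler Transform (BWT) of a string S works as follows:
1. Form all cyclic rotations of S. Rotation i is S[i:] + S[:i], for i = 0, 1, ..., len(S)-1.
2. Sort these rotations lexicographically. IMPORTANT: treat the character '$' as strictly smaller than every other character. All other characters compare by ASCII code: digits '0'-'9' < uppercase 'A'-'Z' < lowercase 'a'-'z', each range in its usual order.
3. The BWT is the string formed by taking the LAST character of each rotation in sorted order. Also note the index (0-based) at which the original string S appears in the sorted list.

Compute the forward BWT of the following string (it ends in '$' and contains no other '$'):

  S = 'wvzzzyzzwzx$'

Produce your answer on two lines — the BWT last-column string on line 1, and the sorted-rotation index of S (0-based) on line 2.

Answer: xw$zzzzwzyzv
2

Derivation:
All 12 rotations (rotation i = S[i:]+S[:i]):
  rot[0] = wvzzzyzzwzx$
  rot[1] = vzzzyzzwzx$w
  rot[2] = zzzyzzwzx$wv
  rot[3] = zzyzzwzx$wvz
  rot[4] = zyzzwzx$wvzz
  rot[5] = yzzwzx$wvzzz
  rot[6] = zzwzx$wvzzzy
  rot[7] = zwzx$wvzzzyz
  rot[8] = wzx$wvzzzyzz
  rot[9] = zx$wvzzzyzzw
  rot[10] = x$wvzzzyzzwz
  rot[11] = $wvzzzyzzwzx
Sorted (with $ < everything):
  sorted[0] = $wvzzzyzzwzx  (last char: 'x')
  sorted[1] = vzzzyzzwzx$w  (last char: 'w')
  sorted[2] = wvzzzyzzwzx$  (last char: '$')
  sorted[3] = wzx$wvzzzyzz  (last char: 'z')
  sorted[4] = x$wvzzzyzzwz  (last char: 'z')
  sorted[5] = yzzwzx$wvzzz  (last char: 'z')
  sorted[6] = zwzx$wvzzzyz  (last char: 'z')
  sorted[7] = zx$wvzzzyzzw  (last char: 'w')
  sorted[8] = zyzzwzx$wvzz  (last char: 'z')
  sorted[9] = zzwzx$wvzzzy  (last char: 'y')
  sorted[10] = zzyzzwzx$wvz  (last char: 'z')
  sorted[11] = zzzyzzwzx$wv  (last char: 'v')
Last column: xw$zzzzwzyzv
Original string S is at sorted index 2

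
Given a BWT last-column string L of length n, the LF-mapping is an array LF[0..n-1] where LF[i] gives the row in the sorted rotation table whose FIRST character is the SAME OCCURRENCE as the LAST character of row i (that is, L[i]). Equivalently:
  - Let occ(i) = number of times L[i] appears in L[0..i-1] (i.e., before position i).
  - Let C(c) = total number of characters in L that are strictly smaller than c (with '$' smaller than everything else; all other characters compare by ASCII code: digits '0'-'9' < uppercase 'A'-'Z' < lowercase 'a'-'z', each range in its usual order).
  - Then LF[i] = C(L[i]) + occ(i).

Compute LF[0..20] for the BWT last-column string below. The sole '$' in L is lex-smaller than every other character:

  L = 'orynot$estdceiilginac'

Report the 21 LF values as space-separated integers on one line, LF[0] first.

Char counts: '$':1, 'a':1, 'c':2, 'd':1, 'e':2, 'g':1, 'i':3, 'l':1, 'n':2, 'o':2, 'r':1, 's':1, 't':2, 'y':1
C (first-col start): C('$')=0, C('a')=1, C('c')=2, C('d')=4, C('e')=5, C('g')=7, C('i')=8, C('l')=11, C('n')=12, C('o')=14, C('r')=16, C('s')=17, C('t')=18, C('y')=20
L[0]='o': occ=0, LF[0]=C('o')+0=14+0=14
L[1]='r': occ=0, LF[1]=C('r')+0=16+0=16
L[2]='y': occ=0, LF[2]=C('y')+0=20+0=20
L[3]='n': occ=0, LF[3]=C('n')+0=12+0=12
L[4]='o': occ=1, LF[4]=C('o')+1=14+1=15
L[5]='t': occ=0, LF[5]=C('t')+0=18+0=18
L[6]='$': occ=0, LF[6]=C('$')+0=0+0=0
L[7]='e': occ=0, LF[7]=C('e')+0=5+0=5
L[8]='s': occ=0, LF[8]=C('s')+0=17+0=17
L[9]='t': occ=1, LF[9]=C('t')+1=18+1=19
L[10]='d': occ=0, LF[10]=C('d')+0=4+0=4
L[11]='c': occ=0, LF[11]=C('c')+0=2+0=2
L[12]='e': occ=1, LF[12]=C('e')+1=5+1=6
L[13]='i': occ=0, LF[13]=C('i')+0=8+0=8
L[14]='i': occ=1, LF[14]=C('i')+1=8+1=9
L[15]='l': occ=0, LF[15]=C('l')+0=11+0=11
L[16]='g': occ=0, LF[16]=C('g')+0=7+0=7
L[17]='i': occ=2, LF[17]=C('i')+2=8+2=10
L[18]='n': occ=1, LF[18]=C('n')+1=12+1=13
L[19]='a': occ=0, LF[19]=C('a')+0=1+0=1
L[20]='c': occ=1, LF[20]=C('c')+1=2+1=3

Answer: 14 16 20 12 15 18 0 5 17 19 4 2 6 8 9 11 7 10 13 1 3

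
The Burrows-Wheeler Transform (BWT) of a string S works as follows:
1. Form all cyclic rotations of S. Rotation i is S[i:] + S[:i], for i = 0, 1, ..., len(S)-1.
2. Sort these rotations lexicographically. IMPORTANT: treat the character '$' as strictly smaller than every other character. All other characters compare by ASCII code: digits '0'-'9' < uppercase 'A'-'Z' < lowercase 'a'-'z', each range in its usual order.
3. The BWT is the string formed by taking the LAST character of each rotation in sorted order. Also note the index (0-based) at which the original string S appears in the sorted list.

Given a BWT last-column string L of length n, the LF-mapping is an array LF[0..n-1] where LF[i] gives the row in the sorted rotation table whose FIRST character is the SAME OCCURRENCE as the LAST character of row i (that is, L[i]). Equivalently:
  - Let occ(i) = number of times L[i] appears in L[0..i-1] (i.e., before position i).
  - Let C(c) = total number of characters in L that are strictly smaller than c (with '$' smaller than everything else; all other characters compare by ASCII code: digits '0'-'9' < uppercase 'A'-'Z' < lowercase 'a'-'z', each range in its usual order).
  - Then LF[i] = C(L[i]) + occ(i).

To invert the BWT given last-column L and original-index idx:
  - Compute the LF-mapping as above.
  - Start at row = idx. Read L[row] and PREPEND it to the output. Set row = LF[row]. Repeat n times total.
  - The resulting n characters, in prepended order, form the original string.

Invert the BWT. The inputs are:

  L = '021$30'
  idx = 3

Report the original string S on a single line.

Answer: 10320$

Derivation:
LF mapping: 1 4 3 0 5 2
Walk LF starting at row 3, prepending L[row]:
  step 1: row=3, L[3]='$', prepend. Next row=LF[3]=0
  step 2: row=0, L[0]='0', prepend. Next row=LF[0]=1
  step 3: row=1, L[1]='2', prepend. Next row=LF[1]=4
  step 4: row=4, L[4]='3', prepend. Next row=LF[4]=5
  step 5: row=5, L[5]='0', prepend. Next row=LF[5]=2
  step 6: row=2, L[2]='1', prepend. Next row=LF[2]=3
Reversed output: 10320$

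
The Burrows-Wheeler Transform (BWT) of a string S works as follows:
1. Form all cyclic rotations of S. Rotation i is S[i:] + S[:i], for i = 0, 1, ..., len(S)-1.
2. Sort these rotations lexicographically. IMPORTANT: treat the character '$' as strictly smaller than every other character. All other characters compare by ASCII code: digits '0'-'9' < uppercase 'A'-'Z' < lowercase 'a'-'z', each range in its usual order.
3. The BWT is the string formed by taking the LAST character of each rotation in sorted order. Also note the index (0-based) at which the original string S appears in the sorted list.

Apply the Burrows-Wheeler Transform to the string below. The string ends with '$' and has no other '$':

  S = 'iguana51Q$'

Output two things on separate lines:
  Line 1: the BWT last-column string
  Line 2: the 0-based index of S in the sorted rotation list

All 10 rotations (rotation i = S[i:]+S[:i]):
  rot[0] = iguana51Q$
  rot[1] = guana51Q$i
  rot[2] = uana51Q$ig
  rot[3] = ana51Q$igu
  rot[4] = na51Q$igua
  rot[5] = a51Q$iguan
  rot[6] = 51Q$iguana
  rot[7] = 1Q$iguana5
  rot[8] = Q$iguana51
  rot[9] = $iguana51Q
Sorted (with $ < everything):
  sorted[0] = $iguana51Q  (last char: 'Q')
  sorted[1] = 1Q$iguana5  (last char: '5')
  sorted[2] = 51Q$iguana  (last char: 'a')
  sorted[3] = Q$iguana51  (last char: '1')
  sorted[4] = a51Q$iguan  (last char: 'n')
  sorted[5] = ana51Q$igu  (last char: 'u')
  sorted[6] = guana51Q$i  (last char: 'i')
  sorted[7] = iguana51Q$  (last char: '$')
  sorted[8] = na51Q$igua  (last char: 'a')
  sorted[9] = uana51Q$ig  (last char: 'g')
Last column: Q5a1nui$ag
Original string S is at sorted index 7

Answer: Q5a1nui$ag
7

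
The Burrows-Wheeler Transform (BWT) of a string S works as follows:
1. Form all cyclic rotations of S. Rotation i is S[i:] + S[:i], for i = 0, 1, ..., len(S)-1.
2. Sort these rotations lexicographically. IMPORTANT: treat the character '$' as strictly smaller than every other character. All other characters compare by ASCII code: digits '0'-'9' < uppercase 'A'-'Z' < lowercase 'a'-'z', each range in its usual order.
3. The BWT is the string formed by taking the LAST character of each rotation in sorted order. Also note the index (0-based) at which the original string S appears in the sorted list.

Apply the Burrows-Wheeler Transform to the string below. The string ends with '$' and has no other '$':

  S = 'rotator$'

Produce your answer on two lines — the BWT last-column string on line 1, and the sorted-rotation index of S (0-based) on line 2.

All 8 rotations (rotation i = S[i:]+S[:i]):
  rot[0] = rotator$
  rot[1] = otator$r
  rot[2] = tator$ro
  rot[3] = ator$rot
  rot[4] = tor$rota
  rot[5] = or$rotat
  rot[6] = r$rotato
  rot[7] = $rotator
Sorted (with $ < everything):
  sorted[0] = $rotator  (last char: 'r')
  sorted[1] = ator$rot  (last char: 't')
  sorted[2] = or$rotat  (last char: 't')
  sorted[3] = otator$r  (last char: 'r')
  sorted[4] = r$rotato  (last char: 'o')
  sorted[5] = rotator$  (last char: '$')
  sorted[6] = tator$ro  (last char: 'o')
  sorted[7] = tor$rota  (last char: 'a')
Last column: rttro$oa
Original string S is at sorted index 5

Answer: rttro$oa
5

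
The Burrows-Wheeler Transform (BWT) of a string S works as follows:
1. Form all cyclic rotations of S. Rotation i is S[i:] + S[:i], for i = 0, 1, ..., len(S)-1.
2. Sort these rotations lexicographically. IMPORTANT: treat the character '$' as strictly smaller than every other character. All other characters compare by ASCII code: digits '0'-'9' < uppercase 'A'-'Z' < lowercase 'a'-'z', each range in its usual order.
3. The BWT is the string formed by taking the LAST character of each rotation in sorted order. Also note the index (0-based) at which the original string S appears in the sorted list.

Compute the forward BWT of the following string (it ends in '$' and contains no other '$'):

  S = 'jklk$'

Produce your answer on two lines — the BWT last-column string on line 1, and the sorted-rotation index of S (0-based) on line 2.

Answer: k$ljk
1

Derivation:
All 5 rotations (rotation i = S[i:]+S[:i]):
  rot[0] = jklk$
  rot[1] = klk$j
  rot[2] = lk$jk
  rot[3] = k$jkl
  rot[4] = $jklk
Sorted (with $ < everything):
  sorted[0] = $jklk  (last char: 'k')
  sorted[1] = jklk$  (last char: '$')
  sorted[2] = k$jkl  (last char: 'l')
  sorted[3] = klk$j  (last char: 'j')
  sorted[4] = lk$jk  (last char: 'k')
Last column: k$ljk
Original string S is at sorted index 1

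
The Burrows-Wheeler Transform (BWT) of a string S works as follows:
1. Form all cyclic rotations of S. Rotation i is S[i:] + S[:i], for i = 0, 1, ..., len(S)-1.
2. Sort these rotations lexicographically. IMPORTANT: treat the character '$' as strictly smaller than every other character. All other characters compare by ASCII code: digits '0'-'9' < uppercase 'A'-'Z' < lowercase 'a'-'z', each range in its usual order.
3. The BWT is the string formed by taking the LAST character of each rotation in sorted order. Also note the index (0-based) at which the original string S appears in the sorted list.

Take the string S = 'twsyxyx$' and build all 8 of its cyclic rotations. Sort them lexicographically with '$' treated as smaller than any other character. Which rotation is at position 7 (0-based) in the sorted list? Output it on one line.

All 8 rotations (rotation i = S[i:]+S[:i]):
  rot[0] = twsyxyx$
  rot[1] = wsyxyx$t
  rot[2] = syxyx$tw
  rot[3] = yxyx$tws
  rot[4] = xyx$twsy
  rot[5] = yx$twsyx
  rot[6] = x$twsyxy
  rot[7] = $twsyxyx
Sorted (with $ < everything):
  sorted[0] = $twsyxyx
  sorted[1] = syxyx$tw
  sorted[2] = twsyxyx$
  sorted[3] = wsyxyx$t
  sorted[4] = x$twsyxy
  sorted[5] = xyx$twsy
  sorted[6] = yx$twsyx
  sorted[7] = yxyx$tws
sorted[7] = yxyx$tws

Answer: yxyx$tws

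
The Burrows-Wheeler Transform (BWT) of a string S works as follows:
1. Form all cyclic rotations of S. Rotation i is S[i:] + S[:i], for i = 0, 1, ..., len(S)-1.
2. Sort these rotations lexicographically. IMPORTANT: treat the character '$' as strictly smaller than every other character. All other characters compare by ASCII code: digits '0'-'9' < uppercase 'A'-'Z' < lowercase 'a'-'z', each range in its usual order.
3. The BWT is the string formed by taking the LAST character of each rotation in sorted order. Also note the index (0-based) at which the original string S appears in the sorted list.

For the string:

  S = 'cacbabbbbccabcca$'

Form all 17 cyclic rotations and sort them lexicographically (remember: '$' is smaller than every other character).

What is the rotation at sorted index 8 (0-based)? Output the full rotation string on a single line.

Answer: bbccabcca$cacbabb

Derivation:
All 17 rotations (rotation i = S[i:]+S[:i]):
  rot[0] = cacbabbbbccabcca$
  rot[1] = acbabbbbccabcca$c
  rot[2] = cbabbbbccabcca$ca
  rot[3] = babbbbccabcca$cac
  rot[4] = abbbbccabcca$cacb
  rot[5] = bbbbccabcca$cacba
  rot[6] = bbbccabcca$cacbab
  rot[7] = bbccabcca$cacbabb
  rot[8] = bccabcca$cacbabbb
  rot[9] = ccabcca$cacbabbbb
  rot[10] = cabcca$cacbabbbbc
  rot[11] = abcca$cacbabbbbcc
  rot[12] = bcca$cacbabbbbcca
  rot[13] = cca$cacbabbbbccab
  rot[14] = ca$cacbabbbbccabc
  rot[15] = a$cacbabbbbccabcc
  rot[16] = $cacbabbbbccabcca
Sorted (with $ < everything):
  sorted[0] = $cacbabbbbccabcca
  sorted[1] = a$cacbabbbbccabcc
  sorted[2] = abbbbccabcca$cacb
  sorted[3] = abcca$cacbabbbbcc
  sorted[4] = acbabbbbccabcca$c
  sorted[5] = babbbbccabcca$cac
  sorted[6] = bbbbccabcca$cacba
  sorted[7] = bbbccabcca$cacbab
  sorted[8] = bbccabcca$cacbabb
  sorted[9] = bcca$cacbabbbbcca
  sorted[10] = bccabcca$cacbabbb
  sorted[11] = ca$cacbabbbbccabc
  sorted[12] = cabcca$cacbabbbbc
  sorted[13] = cacbabbbbccabcca$
  sorted[14] = cbabbbbccabcca$ca
  sorted[15] = cca$cacbabbbbccab
  sorted[16] = ccabcca$cacbabbbb
sorted[8] = bbccabcca$cacbabb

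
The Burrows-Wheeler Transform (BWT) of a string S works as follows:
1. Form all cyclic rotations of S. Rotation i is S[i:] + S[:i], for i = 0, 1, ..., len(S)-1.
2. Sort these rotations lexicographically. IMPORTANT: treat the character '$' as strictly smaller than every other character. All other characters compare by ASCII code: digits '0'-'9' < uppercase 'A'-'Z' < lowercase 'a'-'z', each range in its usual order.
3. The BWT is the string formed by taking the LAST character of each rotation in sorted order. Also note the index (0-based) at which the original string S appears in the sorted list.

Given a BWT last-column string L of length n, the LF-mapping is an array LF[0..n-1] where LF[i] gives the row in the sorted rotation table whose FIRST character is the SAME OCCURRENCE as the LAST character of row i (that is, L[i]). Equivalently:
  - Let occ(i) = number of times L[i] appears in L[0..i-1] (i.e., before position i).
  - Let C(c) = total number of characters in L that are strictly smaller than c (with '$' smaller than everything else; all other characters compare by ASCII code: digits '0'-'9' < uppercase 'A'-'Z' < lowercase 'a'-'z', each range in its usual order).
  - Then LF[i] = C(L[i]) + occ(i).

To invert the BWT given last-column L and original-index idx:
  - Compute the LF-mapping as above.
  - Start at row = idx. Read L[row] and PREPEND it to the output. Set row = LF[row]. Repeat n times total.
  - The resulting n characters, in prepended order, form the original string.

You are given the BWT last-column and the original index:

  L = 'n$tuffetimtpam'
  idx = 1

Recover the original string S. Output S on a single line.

Answer: attemptmuffin$

Derivation:
LF mapping: 8 0 10 13 3 4 2 11 5 6 12 9 1 7
Walk LF starting at row 1, prepending L[row]:
  step 1: row=1, L[1]='$', prepend. Next row=LF[1]=0
  step 2: row=0, L[0]='n', prepend. Next row=LF[0]=8
  step 3: row=8, L[8]='i', prepend. Next row=LF[8]=5
  step 4: row=5, L[5]='f', prepend. Next row=LF[5]=4
  step 5: row=4, L[4]='f', prepend. Next row=LF[4]=3
  step 6: row=3, L[3]='u', prepend. Next row=LF[3]=13
  step 7: row=13, L[13]='m', prepend. Next row=LF[13]=7
  step 8: row=7, L[7]='t', prepend. Next row=LF[7]=11
  step 9: row=11, L[11]='p', prepend. Next row=LF[11]=9
  step 10: row=9, L[9]='m', prepend. Next row=LF[9]=6
  step 11: row=6, L[6]='e', prepend. Next row=LF[6]=2
  step 12: row=2, L[2]='t', prepend. Next row=LF[2]=10
  step 13: row=10, L[10]='t', prepend. Next row=LF[10]=12
  step 14: row=12, L[12]='a', prepend. Next row=LF[12]=1
Reversed output: attemptmuffin$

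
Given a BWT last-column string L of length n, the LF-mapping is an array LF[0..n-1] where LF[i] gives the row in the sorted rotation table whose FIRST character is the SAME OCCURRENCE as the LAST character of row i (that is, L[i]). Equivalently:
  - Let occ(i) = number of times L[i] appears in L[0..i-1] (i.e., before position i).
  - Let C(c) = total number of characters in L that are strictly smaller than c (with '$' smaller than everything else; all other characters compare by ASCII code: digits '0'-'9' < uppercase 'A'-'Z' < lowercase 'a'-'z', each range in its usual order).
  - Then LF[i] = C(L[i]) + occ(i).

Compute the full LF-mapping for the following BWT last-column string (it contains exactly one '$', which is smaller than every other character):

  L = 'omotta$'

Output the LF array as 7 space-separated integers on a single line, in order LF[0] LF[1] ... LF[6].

Answer: 3 2 4 5 6 1 0

Derivation:
Char counts: '$':1, 'a':1, 'm':1, 'o':2, 't':2
C (first-col start): C('$')=0, C('a')=1, C('m')=2, C('o')=3, C('t')=5
L[0]='o': occ=0, LF[0]=C('o')+0=3+0=3
L[1]='m': occ=0, LF[1]=C('m')+0=2+0=2
L[2]='o': occ=1, LF[2]=C('o')+1=3+1=4
L[3]='t': occ=0, LF[3]=C('t')+0=5+0=5
L[4]='t': occ=1, LF[4]=C('t')+1=5+1=6
L[5]='a': occ=0, LF[5]=C('a')+0=1+0=1
L[6]='$': occ=0, LF[6]=C('$')+0=0+0=0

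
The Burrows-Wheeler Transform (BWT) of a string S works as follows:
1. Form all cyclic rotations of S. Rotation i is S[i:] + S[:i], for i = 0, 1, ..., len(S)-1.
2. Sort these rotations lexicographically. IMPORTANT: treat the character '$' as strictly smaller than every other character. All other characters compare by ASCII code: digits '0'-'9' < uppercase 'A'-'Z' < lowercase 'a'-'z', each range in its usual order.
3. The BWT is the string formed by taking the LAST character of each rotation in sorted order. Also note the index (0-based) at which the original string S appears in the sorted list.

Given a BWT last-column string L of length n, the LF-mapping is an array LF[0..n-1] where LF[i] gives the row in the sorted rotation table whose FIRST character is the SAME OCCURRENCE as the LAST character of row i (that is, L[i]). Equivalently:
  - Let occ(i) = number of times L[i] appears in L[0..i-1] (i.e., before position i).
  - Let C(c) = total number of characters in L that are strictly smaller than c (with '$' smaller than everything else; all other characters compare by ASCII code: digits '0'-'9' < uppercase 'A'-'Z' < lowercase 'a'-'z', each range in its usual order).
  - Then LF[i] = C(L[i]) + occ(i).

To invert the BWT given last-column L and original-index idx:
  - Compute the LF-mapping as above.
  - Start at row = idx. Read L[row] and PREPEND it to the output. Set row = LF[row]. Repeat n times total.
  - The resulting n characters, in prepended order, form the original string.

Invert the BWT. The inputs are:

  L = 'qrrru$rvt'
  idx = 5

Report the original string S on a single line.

LF mapping: 1 2 3 4 7 0 5 8 6
Walk LF starting at row 5, prepending L[row]:
  step 1: row=5, L[5]='$', prepend. Next row=LF[5]=0
  step 2: row=0, L[0]='q', prepend. Next row=LF[0]=1
  step 3: row=1, L[1]='r', prepend. Next row=LF[1]=2
  step 4: row=2, L[2]='r', prepend. Next row=LF[2]=3
  step 5: row=3, L[3]='r', prepend. Next row=LF[3]=4
  step 6: row=4, L[4]='u', prepend. Next row=LF[4]=7
  step 7: row=7, L[7]='v', prepend. Next row=LF[7]=8
  step 8: row=8, L[8]='t', prepend. Next row=LF[8]=6
  step 9: row=6, L[6]='r', prepend. Next row=LF[6]=5
Reversed output: rtvurrrq$

Answer: rtvurrrq$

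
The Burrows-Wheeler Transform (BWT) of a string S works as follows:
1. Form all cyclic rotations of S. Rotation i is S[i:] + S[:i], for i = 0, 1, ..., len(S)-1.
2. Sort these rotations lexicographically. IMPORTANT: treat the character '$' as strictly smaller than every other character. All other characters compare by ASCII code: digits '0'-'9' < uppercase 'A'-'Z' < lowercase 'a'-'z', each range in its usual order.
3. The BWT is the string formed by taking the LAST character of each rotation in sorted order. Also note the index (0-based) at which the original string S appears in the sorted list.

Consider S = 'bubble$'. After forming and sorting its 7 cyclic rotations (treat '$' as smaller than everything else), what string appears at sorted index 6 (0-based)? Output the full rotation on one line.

All 7 rotations (rotation i = S[i:]+S[:i]):
  rot[0] = bubble$
  rot[1] = ubble$b
  rot[2] = bble$bu
  rot[3] = ble$bub
  rot[4] = le$bubb
  rot[5] = e$bubbl
  rot[6] = $bubble
Sorted (with $ < everything):
  sorted[0] = $bubble
  sorted[1] = bble$bu
  sorted[2] = ble$bub
  sorted[3] = bubble$
  sorted[4] = e$bubbl
  sorted[5] = le$bubb
  sorted[6] = ubble$b
sorted[6] = ubble$b

Answer: ubble$b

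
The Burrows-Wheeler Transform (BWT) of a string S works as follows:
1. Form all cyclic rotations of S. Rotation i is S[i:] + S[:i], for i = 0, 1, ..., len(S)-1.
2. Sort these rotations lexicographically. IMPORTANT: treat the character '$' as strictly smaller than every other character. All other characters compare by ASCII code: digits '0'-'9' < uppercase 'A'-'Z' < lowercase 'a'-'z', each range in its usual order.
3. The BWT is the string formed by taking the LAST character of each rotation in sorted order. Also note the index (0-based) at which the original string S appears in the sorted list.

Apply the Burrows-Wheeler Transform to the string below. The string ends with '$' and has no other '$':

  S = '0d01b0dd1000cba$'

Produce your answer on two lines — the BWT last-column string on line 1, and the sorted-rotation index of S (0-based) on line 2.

Answer: a10d0$bd0b1c00d0
5

Derivation:
All 16 rotations (rotation i = S[i:]+S[:i]):
  rot[0] = 0d01b0dd1000cba$
  rot[1] = d01b0dd1000cba$0
  rot[2] = 01b0dd1000cba$0d
  rot[3] = 1b0dd1000cba$0d0
  rot[4] = b0dd1000cba$0d01
  rot[5] = 0dd1000cba$0d01b
  rot[6] = dd1000cba$0d01b0
  rot[7] = d1000cba$0d01b0d
  rot[8] = 1000cba$0d01b0dd
  rot[9] = 000cba$0d01b0dd1
  rot[10] = 00cba$0d01b0dd10
  rot[11] = 0cba$0d01b0dd100
  rot[12] = cba$0d01b0dd1000
  rot[13] = ba$0d01b0dd1000c
  rot[14] = a$0d01b0dd1000cb
  rot[15] = $0d01b0dd1000cba
Sorted (with $ < everything):
  sorted[0] = $0d01b0dd1000cba  (last char: 'a')
  sorted[1] = 000cba$0d01b0dd1  (last char: '1')
  sorted[2] = 00cba$0d01b0dd10  (last char: '0')
  sorted[3] = 01b0dd1000cba$0d  (last char: 'd')
  sorted[4] = 0cba$0d01b0dd100  (last char: '0')
  sorted[5] = 0d01b0dd1000cba$  (last char: '$')
  sorted[6] = 0dd1000cba$0d01b  (last char: 'b')
  sorted[7] = 1000cba$0d01b0dd  (last char: 'd')
  sorted[8] = 1b0dd1000cba$0d0  (last char: '0')
  sorted[9] = a$0d01b0dd1000cb  (last char: 'b')
  sorted[10] = b0dd1000cba$0d01  (last char: '1')
  sorted[11] = ba$0d01b0dd1000c  (last char: 'c')
  sorted[12] = cba$0d01b0dd1000  (last char: '0')
  sorted[13] = d01b0dd1000cba$0  (last char: '0')
  sorted[14] = d1000cba$0d01b0d  (last char: 'd')
  sorted[15] = dd1000cba$0d01b0  (last char: '0')
Last column: a10d0$bd0b1c00d0
Original string S is at sorted index 5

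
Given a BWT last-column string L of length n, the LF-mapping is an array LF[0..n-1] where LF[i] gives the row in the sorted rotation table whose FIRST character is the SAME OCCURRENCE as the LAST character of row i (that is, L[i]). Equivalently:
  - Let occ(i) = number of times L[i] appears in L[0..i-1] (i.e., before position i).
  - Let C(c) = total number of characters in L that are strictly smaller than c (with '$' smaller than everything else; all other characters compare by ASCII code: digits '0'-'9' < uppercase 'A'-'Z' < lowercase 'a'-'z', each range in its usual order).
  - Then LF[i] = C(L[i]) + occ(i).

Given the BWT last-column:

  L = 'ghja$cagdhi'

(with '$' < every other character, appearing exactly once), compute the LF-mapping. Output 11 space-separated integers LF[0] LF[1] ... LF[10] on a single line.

Answer: 5 7 10 1 0 3 2 6 4 8 9

Derivation:
Char counts: '$':1, 'a':2, 'c':1, 'd':1, 'g':2, 'h':2, 'i':1, 'j':1
C (first-col start): C('$')=0, C('a')=1, C('c')=3, C('d')=4, C('g')=5, C('h')=7, C('i')=9, C('j')=10
L[0]='g': occ=0, LF[0]=C('g')+0=5+0=5
L[1]='h': occ=0, LF[1]=C('h')+0=7+0=7
L[2]='j': occ=0, LF[2]=C('j')+0=10+0=10
L[3]='a': occ=0, LF[3]=C('a')+0=1+0=1
L[4]='$': occ=0, LF[4]=C('$')+0=0+0=0
L[5]='c': occ=0, LF[5]=C('c')+0=3+0=3
L[6]='a': occ=1, LF[6]=C('a')+1=1+1=2
L[7]='g': occ=1, LF[7]=C('g')+1=5+1=6
L[8]='d': occ=0, LF[8]=C('d')+0=4+0=4
L[9]='h': occ=1, LF[9]=C('h')+1=7+1=8
L[10]='i': occ=0, LF[10]=C('i')+0=9+0=9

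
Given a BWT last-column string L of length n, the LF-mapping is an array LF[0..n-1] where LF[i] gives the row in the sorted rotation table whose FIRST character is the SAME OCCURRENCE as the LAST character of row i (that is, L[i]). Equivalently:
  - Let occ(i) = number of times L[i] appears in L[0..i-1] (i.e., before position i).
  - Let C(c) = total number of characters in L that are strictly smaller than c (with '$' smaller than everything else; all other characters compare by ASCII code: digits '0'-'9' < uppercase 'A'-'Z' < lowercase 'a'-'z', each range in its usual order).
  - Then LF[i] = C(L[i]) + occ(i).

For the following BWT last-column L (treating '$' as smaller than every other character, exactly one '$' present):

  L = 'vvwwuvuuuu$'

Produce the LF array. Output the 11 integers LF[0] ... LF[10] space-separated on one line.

Answer: 6 7 9 10 1 8 2 3 4 5 0

Derivation:
Char counts: '$':1, 'u':5, 'v':3, 'w':2
C (first-col start): C('$')=0, C('u')=1, C('v')=6, C('w')=9
L[0]='v': occ=0, LF[0]=C('v')+0=6+0=6
L[1]='v': occ=1, LF[1]=C('v')+1=6+1=7
L[2]='w': occ=0, LF[2]=C('w')+0=9+0=9
L[3]='w': occ=1, LF[3]=C('w')+1=9+1=10
L[4]='u': occ=0, LF[4]=C('u')+0=1+0=1
L[5]='v': occ=2, LF[5]=C('v')+2=6+2=8
L[6]='u': occ=1, LF[6]=C('u')+1=1+1=2
L[7]='u': occ=2, LF[7]=C('u')+2=1+2=3
L[8]='u': occ=3, LF[8]=C('u')+3=1+3=4
L[9]='u': occ=4, LF[9]=C('u')+4=1+4=5
L[10]='$': occ=0, LF[10]=C('$')+0=0+0=0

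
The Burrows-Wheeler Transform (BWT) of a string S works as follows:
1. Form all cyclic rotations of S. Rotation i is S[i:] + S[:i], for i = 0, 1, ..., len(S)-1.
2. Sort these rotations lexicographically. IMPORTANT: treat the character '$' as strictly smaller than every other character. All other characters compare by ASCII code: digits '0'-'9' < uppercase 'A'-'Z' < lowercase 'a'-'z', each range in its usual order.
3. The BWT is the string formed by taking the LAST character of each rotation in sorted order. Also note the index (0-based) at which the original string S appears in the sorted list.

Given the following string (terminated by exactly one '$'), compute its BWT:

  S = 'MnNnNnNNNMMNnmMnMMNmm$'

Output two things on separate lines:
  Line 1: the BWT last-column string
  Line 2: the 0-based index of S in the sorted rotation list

Answer: mnNMMm$NNnMnnMmnNMNNMN
6

Derivation:
All 22 rotations (rotation i = S[i:]+S[:i]):
  rot[0] = MnNnNnNNNMMNnmMnMMNmm$
  rot[1] = nNnNnNNNMMNnmMnMMNmm$M
  rot[2] = NnNnNNNMMNnmMnMMNmm$Mn
  rot[3] = nNnNNNMMNnmMnMMNmm$MnN
  rot[4] = NnNNNMMNnmMnMMNmm$MnNn
  rot[5] = nNNNMMNnmMnMMNmm$MnNnN
  rot[6] = NNNMMNnmMnMMNmm$MnNnNn
  rot[7] = NNMMNnmMnMMNmm$MnNnNnN
  rot[8] = NMMNnmMnMMNmm$MnNnNnNN
  rot[9] = MMNnmMnMMNmm$MnNnNnNNN
  rot[10] = MNnmMnMMNmm$MnNnNnNNNM
  rot[11] = NnmMnMMNmm$MnNnNnNNNMM
  rot[12] = nmMnMMNmm$MnNnNnNNNMMN
  rot[13] = mMnMMNmm$MnNnNnNNNMMNn
  rot[14] = MnMMNmm$MnNnNnNNNMMNnm
  rot[15] = nMMNmm$MnNnNnNNNMMNnmM
  rot[16] = MMNmm$MnNnNnNNNMMNnmMn
  rot[17] = MNmm$MnNnNnNNNMMNnmMnM
  rot[18] = Nmm$MnNnNnNNNMMNnmMnMM
  rot[19] = mm$MnNnNnNNNMMNnmMnMMN
  rot[20] = m$MnNnNnNNNMMNnmMnMMNm
  rot[21] = $MnNnNnNNNMMNnmMnMMNmm
Sorted (with $ < everything):
  sorted[0] = $MnNnNnNNNMMNnmMnMMNmm  (last char: 'm')
  sorted[1] = MMNmm$MnNnNnNNNMMNnmMn  (last char: 'n')
  sorted[2] = MMNnmMnMMNmm$MnNnNnNNN  (last char: 'N')
  sorted[3] = MNmm$MnNnNnNNNMMNnmMnM  (last char: 'M')
  sorted[4] = MNnmMnMMNmm$MnNnNnNNNM  (last char: 'M')
  sorted[5] = MnMMNmm$MnNnNnNNNMMNnm  (last char: 'm')
  sorted[6] = MnNnNnNNNMMNnmMnMMNmm$  (last char: '$')
  sorted[7] = NMMNnmMnMMNmm$MnNnNnNN  (last char: 'N')
  sorted[8] = NNMMNnmMnMMNmm$MnNnNnN  (last char: 'N')
  sorted[9] = NNNMMNnmMnMMNmm$MnNnNn  (last char: 'n')
  sorted[10] = Nmm$MnNnNnNNNMMNnmMnMM  (last char: 'M')
  sorted[11] = NnNNNMMNnmMnMMNmm$MnNn  (last char: 'n')
  sorted[12] = NnNnNNNMMNnmMnMMNmm$Mn  (last char: 'n')
  sorted[13] = NnmMnMMNmm$MnNnNnNNNMM  (last char: 'M')
  sorted[14] = m$MnNnNnNNNMMNnmMnMMNm  (last char: 'm')
  sorted[15] = mMnMMNmm$MnNnNnNNNMMNn  (last char: 'n')
  sorted[16] = mm$MnNnNnNNNMMNnmMnMMN  (last char: 'N')
  sorted[17] = nMMNmm$MnNnNnNNNMMNnmM  (last char: 'M')
  sorted[18] = nNNNMMNnmMnMMNmm$MnNnN  (last char: 'N')
  sorted[19] = nNnNNNMMNnmMnMMNmm$MnN  (last char: 'N')
  sorted[20] = nNnNnNNNMMNnmMnMMNmm$M  (last char: 'M')
  sorted[21] = nmMnMMNmm$MnNnNnNNNMMN  (last char: 'N')
Last column: mnNMMm$NNnMnnMmnNMNNMN
Original string S is at sorted index 6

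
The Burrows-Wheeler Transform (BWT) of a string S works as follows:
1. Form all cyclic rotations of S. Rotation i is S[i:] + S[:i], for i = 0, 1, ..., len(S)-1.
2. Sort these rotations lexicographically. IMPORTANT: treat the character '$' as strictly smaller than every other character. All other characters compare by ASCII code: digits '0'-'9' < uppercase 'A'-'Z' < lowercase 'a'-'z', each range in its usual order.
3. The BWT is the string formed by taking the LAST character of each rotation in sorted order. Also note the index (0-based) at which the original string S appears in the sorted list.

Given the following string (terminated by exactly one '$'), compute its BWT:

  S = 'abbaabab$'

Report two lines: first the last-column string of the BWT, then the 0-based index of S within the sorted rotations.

Answer: bbba$abaa
4

Derivation:
All 9 rotations (rotation i = S[i:]+S[:i]):
  rot[0] = abbaabab$
  rot[1] = bbaabab$a
  rot[2] = baabab$ab
  rot[3] = aabab$abb
  rot[4] = abab$abba
  rot[5] = bab$abbaa
  rot[6] = ab$abbaab
  rot[7] = b$abbaaba
  rot[8] = $abbaabab
Sorted (with $ < everything):
  sorted[0] = $abbaabab  (last char: 'b')
  sorted[1] = aabab$abb  (last char: 'b')
  sorted[2] = ab$abbaab  (last char: 'b')
  sorted[3] = abab$abba  (last char: 'a')
  sorted[4] = abbaabab$  (last char: '$')
  sorted[5] = b$abbaaba  (last char: 'a')
  sorted[6] = baabab$ab  (last char: 'b')
  sorted[7] = bab$abbaa  (last char: 'a')
  sorted[8] = bbaabab$a  (last char: 'a')
Last column: bbba$abaa
Original string S is at sorted index 4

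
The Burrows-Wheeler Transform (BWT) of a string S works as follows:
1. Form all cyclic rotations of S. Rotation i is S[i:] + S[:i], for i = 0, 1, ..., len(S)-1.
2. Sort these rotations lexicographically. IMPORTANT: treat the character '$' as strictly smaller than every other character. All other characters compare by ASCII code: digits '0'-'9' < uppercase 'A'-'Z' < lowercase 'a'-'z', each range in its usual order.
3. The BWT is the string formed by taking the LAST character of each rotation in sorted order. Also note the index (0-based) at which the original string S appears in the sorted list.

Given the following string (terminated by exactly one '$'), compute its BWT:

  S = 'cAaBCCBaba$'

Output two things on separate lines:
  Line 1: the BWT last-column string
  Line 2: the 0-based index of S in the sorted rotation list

Answer: acaCCBbABa$
10

Derivation:
All 11 rotations (rotation i = S[i:]+S[:i]):
  rot[0] = cAaBCCBaba$
  rot[1] = AaBCCBaba$c
  rot[2] = aBCCBaba$cA
  rot[3] = BCCBaba$cAa
  rot[4] = CCBaba$cAaB
  rot[5] = CBaba$cAaBC
  rot[6] = Baba$cAaBCC
  rot[7] = aba$cAaBCCB
  rot[8] = ba$cAaBCCBa
  rot[9] = a$cAaBCCBab
  rot[10] = $cAaBCCBaba
Sorted (with $ < everything):
  sorted[0] = $cAaBCCBaba  (last char: 'a')
  sorted[1] = AaBCCBaba$c  (last char: 'c')
  sorted[2] = BCCBaba$cAa  (last char: 'a')
  sorted[3] = Baba$cAaBCC  (last char: 'C')
  sorted[4] = CBaba$cAaBC  (last char: 'C')
  sorted[5] = CCBaba$cAaB  (last char: 'B')
  sorted[6] = a$cAaBCCBab  (last char: 'b')
  sorted[7] = aBCCBaba$cA  (last char: 'A')
  sorted[8] = aba$cAaBCCB  (last char: 'B')
  sorted[9] = ba$cAaBCCBa  (last char: 'a')
  sorted[10] = cAaBCCBaba$  (last char: '$')
Last column: acaCCBbABa$
Original string S is at sorted index 10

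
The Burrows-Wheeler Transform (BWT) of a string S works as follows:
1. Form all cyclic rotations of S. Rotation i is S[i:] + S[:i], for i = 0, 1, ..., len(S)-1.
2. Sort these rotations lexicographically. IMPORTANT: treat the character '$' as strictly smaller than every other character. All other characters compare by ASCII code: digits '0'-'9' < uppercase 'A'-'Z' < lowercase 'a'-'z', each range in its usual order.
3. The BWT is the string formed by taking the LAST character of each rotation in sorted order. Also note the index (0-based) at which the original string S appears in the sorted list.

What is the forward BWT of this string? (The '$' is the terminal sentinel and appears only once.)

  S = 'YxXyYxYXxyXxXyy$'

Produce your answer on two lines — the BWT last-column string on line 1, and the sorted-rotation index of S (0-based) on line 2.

Answer: yyYxxx$yYXYXyxXX
6

Derivation:
All 16 rotations (rotation i = S[i:]+S[:i]):
  rot[0] = YxXyYxYXxyXxXyy$
  rot[1] = xXyYxYXxyXxXyy$Y
  rot[2] = XyYxYXxyXxXyy$Yx
  rot[3] = yYxYXxyXxXyy$YxX
  rot[4] = YxYXxyXxXyy$YxXy
  rot[5] = xYXxyXxXyy$YxXyY
  rot[6] = YXxyXxXyy$YxXyYx
  rot[7] = XxyXxXyy$YxXyYxY
  rot[8] = xyXxXyy$YxXyYxYX
  rot[9] = yXxXyy$YxXyYxYXx
  rot[10] = XxXyy$YxXyYxYXxy
  rot[11] = xXyy$YxXyYxYXxyX
  rot[12] = Xyy$YxXyYxYXxyXx
  rot[13] = yy$YxXyYxYXxyXxX
  rot[14] = y$YxXyYxYXxyXxXy
  rot[15] = $YxXyYxYXxyXxXyy
Sorted (with $ < everything):
  sorted[0] = $YxXyYxYXxyXxXyy  (last char: 'y')
  sorted[1] = XxXyy$YxXyYxYXxy  (last char: 'y')
  sorted[2] = XxyXxXyy$YxXyYxY  (last char: 'Y')
  sorted[3] = XyYxYXxyXxXyy$Yx  (last char: 'x')
  sorted[4] = Xyy$YxXyYxYXxyXx  (last char: 'x')
  sorted[5] = YXxyXxXyy$YxXyYx  (last char: 'x')
  sorted[6] = YxXyYxYXxyXxXyy$  (last char: '$')
  sorted[7] = YxYXxyXxXyy$YxXy  (last char: 'y')
  sorted[8] = xXyYxYXxyXxXyy$Y  (last char: 'Y')
  sorted[9] = xXyy$YxXyYxYXxyX  (last char: 'X')
  sorted[10] = xYXxyXxXyy$YxXyY  (last char: 'Y')
  sorted[11] = xyXxXyy$YxXyYxYX  (last char: 'X')
  sorted[12] = y$YxXyYxYXxyXxXy  (last char: 'y')
  sorted[13] = yXxXyy$YxXyYxYXx  (last char: 'x')
  sorted[14] = yYxYXxyXxXyy$YxX  (last char: 'X')
  sorted[15] = yy$YxXyYxYXxyXxX  (last char: 'X')
Last column: yyYxxx$yYXYXyxXX
Original string S is at sorted index 6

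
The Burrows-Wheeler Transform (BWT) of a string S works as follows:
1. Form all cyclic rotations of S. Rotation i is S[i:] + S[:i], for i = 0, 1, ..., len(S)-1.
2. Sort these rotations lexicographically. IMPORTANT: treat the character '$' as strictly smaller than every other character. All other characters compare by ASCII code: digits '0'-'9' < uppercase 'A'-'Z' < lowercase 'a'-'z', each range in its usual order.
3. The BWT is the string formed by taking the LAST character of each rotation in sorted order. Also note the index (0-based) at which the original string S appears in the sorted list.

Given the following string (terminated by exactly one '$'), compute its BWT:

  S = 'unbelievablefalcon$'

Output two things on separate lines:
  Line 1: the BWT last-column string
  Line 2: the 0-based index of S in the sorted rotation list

Answer: nvfnallbielabeouc$e
17

Derivation:
All 19 rotations (rotation i = S[i:]+S[:i]):
  rot[0] = unbelievablefalcon$
  rot[1] = nbelievablefalcon$u
  rot[2] = believablefalcon$un
  rot[3] = elievablefalcon$unb
  rot[4] = lievablefalcon$unbe
  rot[5] = ievablefalcon$unbel
  rot[6] = evablefalcon$unbeli
  rot[7] = vablefalcon$unbelie
  rot[8] = ablefalcon$unbeliev
  rot[9] = blefalcon$unbelieva
  rot[10] = lefalcon$unbelievab
  rot[11] = efalcon$unbelievabl
  rot[12] = falcon$unbelievable
  rot[13] = alcon$unbelievablef
  rot[14] = lcon$unbelievablefa
  rot[15] = con$unbelievablefal
  rot[16] = on$unbelievablefalc
  rot[17] = n$unbelievablefalco
  rot[18] = $unbelievablefalcon
Sorted (with $ < everything):
  sorted[0] = $unbelievablefalcon  (last char: 'n')
  sorted[1] = ablefalcon$unbeliev  (last char: 'v')
  sorted[2] = alcon$unbelievablef  (last char: 'f')
  sorted[3] = believablefalcon$un  (last char: 'n')
  sorted[4] = blefalcon$unbelieva  (last char: 'a')
  sorted[5] = con$unbelievablefal  (last char: 'l')
  sorted[6] = efalcon$unbelievabl  (last char: 'l')
  sorted[7] = elievablefalcon$unb  (last char: 'b')
  sorted[8] = evablefalcon$unbeli  (last char: 'i')
  sorted[9] = falcon$unbelievable  (last char: 'e')
  sorted[10] = ievablefalcon$unbel  (last char: 'l')
  sorted[11] = lcon$unbelievablefa  (last char: 'a')
  sorted[12] = lefalcon$unbelievab  (last char: 'b')
  sorted[13] = lievablefalcon$unbe  (last char: 'e')
  sorted[14] = n$unbelievablefalco  (last char: 'o')
  sorted[15] = nbelievablefalcon$u  (last char: 'u')
  sorted[16] = on$unbelievablefalc  (last char: 'c')
  sorted[17] = unbelievablefalcon$  (last char: '$')
  sorted[18] = vablefalcon$unbelie  (last char: 'e')
Last column: nvfnallbielabeouc$e
Original string S is at sorted index 17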